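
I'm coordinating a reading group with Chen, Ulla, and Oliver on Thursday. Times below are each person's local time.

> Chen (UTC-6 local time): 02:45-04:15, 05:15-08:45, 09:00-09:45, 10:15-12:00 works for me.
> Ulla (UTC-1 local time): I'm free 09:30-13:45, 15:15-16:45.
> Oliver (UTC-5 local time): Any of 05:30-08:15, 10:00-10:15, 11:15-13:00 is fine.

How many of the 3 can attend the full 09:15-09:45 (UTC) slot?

1

Chen in UTC: 08:45-10:15, 11:15-14:45, 15:00-15:45, 16:15-18:00 (add 6h to convert from UTC-6).
Ulla in UTC: 10:30-14:45, 16:15-17:45 (add 1h to convert from UTC-1).
Oliver in UTC: 10:30-13:15, 15:00-15:15, 16:15-18:00 (add 5h to convert from UTC-5).
Chen can make the full 09:15-09:45 slot — that's 1.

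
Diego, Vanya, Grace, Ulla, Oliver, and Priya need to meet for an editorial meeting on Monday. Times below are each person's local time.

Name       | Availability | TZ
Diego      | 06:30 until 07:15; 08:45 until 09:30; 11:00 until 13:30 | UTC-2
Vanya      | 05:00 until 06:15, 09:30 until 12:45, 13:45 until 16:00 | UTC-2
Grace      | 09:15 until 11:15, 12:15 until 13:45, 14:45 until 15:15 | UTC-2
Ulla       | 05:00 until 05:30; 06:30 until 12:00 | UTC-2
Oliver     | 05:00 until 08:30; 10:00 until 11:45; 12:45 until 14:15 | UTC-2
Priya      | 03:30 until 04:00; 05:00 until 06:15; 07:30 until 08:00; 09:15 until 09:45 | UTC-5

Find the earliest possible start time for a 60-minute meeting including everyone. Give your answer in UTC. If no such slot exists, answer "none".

none

Diego in UTC: 08:30-09:15, 10:45-11:30, 13:00-15:30 (add 2h to convert from UTC-2).
Vanya in UTC: 07:00-08:15, 11:30-14:45, 15:45-18:00 (add 2h to convert from UTC-2).
Grace in UTC: 11:15-13:15, 14:15-15:45, 16:45-17:15 (add 2h to convert from UTC-2).
Ulla in UTC: 07:00-07:30, 08:30-14:00 (add 2h to convert from UTC-2).
Oliver in UTC: 07:00-10:30, 12:00-13:45, 14:45-16:15 (add 2h to convert from UTC-2).
Priya in UTC: 08:30-09:00, 10:00-11:15, 12:30-13:00, 14:15-14:45 (add 5h to convert from UTC-5).
Diego ∩ Vanya: 13:00-14:45.
Diego ∩ Vanya ∩ Grace: 13:00-13:15, 14:15-14:45.
Diego ∩ Vanya ∩ Grace ∩ Ulla: 13:00-13:15.
Diego ∩ Vanya ∩ Grace ∩ Ulla ∩ Oliver: 13:00-13:15.
Diego ∩ Vanya ∩ Grace ∩ Ulla ∩ Oliver ∩ Priya: ∅.
There is no time when everyone is free.
No common window is at least 60 minutes long.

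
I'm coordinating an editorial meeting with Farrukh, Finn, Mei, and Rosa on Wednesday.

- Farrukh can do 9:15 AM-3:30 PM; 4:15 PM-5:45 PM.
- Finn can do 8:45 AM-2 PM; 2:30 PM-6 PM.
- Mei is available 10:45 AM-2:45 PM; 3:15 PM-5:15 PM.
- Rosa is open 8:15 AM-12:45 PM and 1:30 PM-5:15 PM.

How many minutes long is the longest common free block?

Farrukh ∩ Finn: 09:15-14:00, 14:30-15:30, 16:15-17:45.
Farrukh ∩ Finn ∩ Mei: 10:45-14:00, 14:30-14:45, 15:15-15:30, 16:15-17:15.
Farrukh ∩ Finn ∩ Mei ∩ Rosa: 10:45-12:45, 13:30-14:00, 14:30-14:45, 15:15-15:30, 16:15-17:15.
So the common availability across everyone is 10:45-12:45, 13:30-14:00, 14:30-14:45, 15:15-15:30, 16:15-17:15.
The longest is 10:45-12:45 at 120 minutes.

120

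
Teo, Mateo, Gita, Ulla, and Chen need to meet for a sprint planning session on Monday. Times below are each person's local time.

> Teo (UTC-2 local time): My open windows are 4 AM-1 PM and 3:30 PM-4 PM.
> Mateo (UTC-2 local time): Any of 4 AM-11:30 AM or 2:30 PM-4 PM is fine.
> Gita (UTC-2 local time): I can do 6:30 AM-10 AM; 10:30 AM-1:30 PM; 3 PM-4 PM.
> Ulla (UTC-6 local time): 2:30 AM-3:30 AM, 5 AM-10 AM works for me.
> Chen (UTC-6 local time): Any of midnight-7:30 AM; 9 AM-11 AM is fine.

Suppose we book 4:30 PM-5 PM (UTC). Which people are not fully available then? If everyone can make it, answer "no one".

Teo in UTC: 06:00-15:00, 17:30-18:00 (add 2h to convert from UTC-2).
Mateo in UTC: 06:00-13:30, 16:30-18:00 (add 2h to convert from UTC-2).
Gita in UTC: 08:30-12:00, 12:30-15:30, 17:00-18:00 (add 2h to convert from UTC-2).
Ulla in UTC: 08:30-09:30, 11:00-16:00 (add 6h to convert from UTC-6).
Chen in UTC: 06:00-13:30, 15:00-17:00 (add 6h to convert from UTC-6).
Teo: not fully free for 16:30-17:00. Mateo: free for 16:30-17:00. Gita: not fully free for 16:30-17:00. Ulla: not fully free for 16:30-17:00. Chen: free for 16:30-17:00.

Gita, Teo, Ulla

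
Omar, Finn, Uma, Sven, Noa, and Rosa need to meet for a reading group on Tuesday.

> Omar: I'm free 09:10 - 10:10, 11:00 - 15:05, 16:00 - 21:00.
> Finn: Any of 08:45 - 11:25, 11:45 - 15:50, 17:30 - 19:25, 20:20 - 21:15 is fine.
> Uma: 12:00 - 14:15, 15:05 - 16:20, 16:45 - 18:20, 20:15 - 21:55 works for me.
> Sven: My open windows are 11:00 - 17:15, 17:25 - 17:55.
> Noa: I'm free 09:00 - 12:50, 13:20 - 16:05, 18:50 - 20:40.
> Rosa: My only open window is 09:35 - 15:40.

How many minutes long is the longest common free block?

Omar ∩ Finn: 09:10-10:10, 11:00-11:25, 11:45-15:05, 17:30-19:25, 20:20-21:00.
Omar ∩ Finn ∩ Uma: 12:00-14:15, 17:30-18:20, 20:20-21:00.
Omar ∩ Finn ∩ Uma ∩ Sven: 12:00-14:15, 17:30-17:55.
Omar ∩ Finn ∩ Uma ∩ Sven ∩ Noa: 12:00-12:50, 13:20-14:15.
Omar ∩ Finn ∩ Uma ∩ Sven ∩ Noa ∩ Rosa: 12:00-12:50, 13:20-14:15.
The longest is 13:20-14:15 at 55 minutes.

55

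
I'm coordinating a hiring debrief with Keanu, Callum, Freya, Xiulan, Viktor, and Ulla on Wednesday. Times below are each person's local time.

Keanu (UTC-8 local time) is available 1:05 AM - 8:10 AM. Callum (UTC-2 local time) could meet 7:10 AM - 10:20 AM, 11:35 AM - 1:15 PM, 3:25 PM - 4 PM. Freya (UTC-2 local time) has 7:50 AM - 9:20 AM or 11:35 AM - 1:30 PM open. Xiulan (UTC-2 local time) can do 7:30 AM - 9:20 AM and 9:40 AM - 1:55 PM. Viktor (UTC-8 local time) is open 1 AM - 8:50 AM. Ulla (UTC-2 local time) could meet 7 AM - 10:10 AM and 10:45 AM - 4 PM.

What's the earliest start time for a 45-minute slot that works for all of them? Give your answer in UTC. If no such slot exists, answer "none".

09:50

Keanu in UTC: 09:05-16:10 (add 8h to convert from UTC-8).
Callum in UTC: 09:10-12:20, 13:35-15:15, 17:25-18:00 (add 2h to convert from UTC-2).
Freya in UTC: 09:50-11:20, 13:35-15:30 (add 2h to convert from UTC-2).
Xiulan in UTC: 09:30-11:20, 11:40-15:55 (add 2h to convert from UTC-2).
Viktor in UTC: 09:00-16:50 (add 8h to convert from UTC-8).
Ulla in UTC: 09:00-12:10, 12:45-18:00 (add 2h to convert from UTC-2).
Keanu ∩ Callum: 09:10-12:20, 13:35-15:15.
Keanu ∩ Callum ∩ Freya: 09:50-11:20, 13:35-15:15.
Keanu ∩ Callum ∩ Freya ∩ Xiulan: 09:50-11:20, 13:35-15:15.
Keanu ∩ Callum ∩ Freya ∩ Xiulan ∩ Viktor: 09:50-11:20, 13:35-15:15.
Keanu ∩ Callum ∩ Freya ∩ Xiulan ∩ Viktor ∩ Ulla: 09:50-11:20, 13:35-15:15.
The first common window of at least 45 minutes is 09:50-11:20, so the earliest start is 09:50.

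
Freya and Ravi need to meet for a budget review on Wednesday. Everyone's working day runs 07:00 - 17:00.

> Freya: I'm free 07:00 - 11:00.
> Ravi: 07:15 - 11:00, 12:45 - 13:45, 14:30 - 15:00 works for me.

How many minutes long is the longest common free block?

Freya ∩ Ravi: 07:15-11:00.
The longest is 07:15-11:00 at 225 minutes.

225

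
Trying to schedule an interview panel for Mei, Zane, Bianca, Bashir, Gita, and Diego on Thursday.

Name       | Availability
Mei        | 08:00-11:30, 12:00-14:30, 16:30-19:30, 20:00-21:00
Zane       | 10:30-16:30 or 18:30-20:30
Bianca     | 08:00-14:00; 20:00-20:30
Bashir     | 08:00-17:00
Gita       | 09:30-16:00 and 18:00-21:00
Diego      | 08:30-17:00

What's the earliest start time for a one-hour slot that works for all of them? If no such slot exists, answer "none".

10:30

Mei ∩ Zane: 10:30-11:30, 12:00-14:30, 18:30-19:30, 20:00-20:30.
Mei ∩ Zane ∩ Bianca: 10:30-11:30, 12:00-14:00, 20:00-20:30.
Mei ∩ Zane ∩ Bianca ∩ Bashir: 10:30-11:30, 12:00-14:00.
Mei ∩ Zane ∩ Bianca ∩ Bashir ∩ Gita: 10:30-11:30, 12:00-14:00.
Mei ∩ Zane ∩ Bianca ∩ Bashir ∩ Gita ∩ Diego: 10:30-11:30, 12:00-14:00.
The first common window of at least 60 minutes is 10:30-11:30, so the earliest start is 10:30.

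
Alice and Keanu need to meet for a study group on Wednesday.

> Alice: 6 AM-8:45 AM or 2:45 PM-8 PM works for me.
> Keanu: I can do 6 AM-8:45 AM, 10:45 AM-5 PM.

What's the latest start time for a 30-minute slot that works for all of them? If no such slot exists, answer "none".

Alice ∩ Keanu: 06:00-08:45, 14:45-17:00.
The last common window of at least 30 minutes is 14:45-17:00; a 30-minute meeting can start as late as 16:30 and still end by 17:00.

16:30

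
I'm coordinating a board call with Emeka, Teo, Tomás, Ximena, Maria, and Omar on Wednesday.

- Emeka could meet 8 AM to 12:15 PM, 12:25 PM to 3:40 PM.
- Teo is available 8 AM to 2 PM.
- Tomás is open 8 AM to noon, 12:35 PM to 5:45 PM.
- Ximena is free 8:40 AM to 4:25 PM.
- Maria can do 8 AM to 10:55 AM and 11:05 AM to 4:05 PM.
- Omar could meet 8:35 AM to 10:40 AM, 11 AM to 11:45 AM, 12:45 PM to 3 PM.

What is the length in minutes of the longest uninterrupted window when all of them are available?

120

Emeka ∩ Teo: 08:00-12:15, 12:25-14:00.
Emeka ∩ Teo ∩ Tomás: 08:00-12:00, 12:35-14:00.
Emeka ∩ Teo ∩ Tomás ∩ Ximena: 08:40-12:00, 12:35-14:00.
Emeka ∩ Teo ∩ Tomás ∩ Ximena ∩ Maria: 08:40-10:55, 11:05-12:00, 12:35-14:00.
Emeka ∩ Teo ∩ Tomás ∩ Ximena ∩ Maria ∩ Omar: 08:40-10:40, 11:05-11:45, 12:45-14:00.
The longest is 08:40-10:40 at 120 minutes.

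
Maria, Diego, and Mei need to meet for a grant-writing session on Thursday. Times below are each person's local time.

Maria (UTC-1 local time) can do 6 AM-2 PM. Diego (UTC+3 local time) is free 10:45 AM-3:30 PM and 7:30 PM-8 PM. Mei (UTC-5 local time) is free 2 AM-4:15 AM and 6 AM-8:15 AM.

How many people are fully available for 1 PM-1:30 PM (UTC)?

1

Maria in UTC: 07:00-15:00 (add 1h to convert from UTC-1).
Diego in UTC: 07:45-12:30, 16:30-17:00 (subtract 3h to convert from UTC+3).
Mei in UTC: 07:00-09:15, 11:00-13:15 (add 5h to convert from UTC-5).
Maria can make the full 13:00-13:30 slot — that's 1.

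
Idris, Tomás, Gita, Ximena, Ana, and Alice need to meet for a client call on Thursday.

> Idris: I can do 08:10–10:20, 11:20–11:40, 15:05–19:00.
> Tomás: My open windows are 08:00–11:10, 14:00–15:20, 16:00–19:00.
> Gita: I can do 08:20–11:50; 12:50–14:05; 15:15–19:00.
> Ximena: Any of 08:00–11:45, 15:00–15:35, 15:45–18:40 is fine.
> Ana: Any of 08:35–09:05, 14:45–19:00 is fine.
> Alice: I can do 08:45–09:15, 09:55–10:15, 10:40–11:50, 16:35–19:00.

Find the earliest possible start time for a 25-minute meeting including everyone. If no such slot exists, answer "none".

Idris ∩ Tomás: 08:10-10:20, 15:05-15:20, 16:00-19:00.
Idris ∩ Tomás ∩ Gita: 08:20-10:20, 15:15-15:20, 16:00-19:00.
Idris ∩ Tomás ∩ Gita ∩ Ximena: 08:20-10:20, 15:15-15:20, 16:00-18:40.
Idris ∩ Tomás ∩ Gita ∩ Ximena ∩ Ana: 08:35-09:05, 15:15-15:20, 16:00-18:40.
Idris ∩ Tomás ∩ Gita ∩ Ximena ∩ Ana ∩ Alice: 08:45-09:05, 16:35-18:40.
The first common window of at least 25 minutes is 16:35-18:40, so the earliest start is 16:35.

16:35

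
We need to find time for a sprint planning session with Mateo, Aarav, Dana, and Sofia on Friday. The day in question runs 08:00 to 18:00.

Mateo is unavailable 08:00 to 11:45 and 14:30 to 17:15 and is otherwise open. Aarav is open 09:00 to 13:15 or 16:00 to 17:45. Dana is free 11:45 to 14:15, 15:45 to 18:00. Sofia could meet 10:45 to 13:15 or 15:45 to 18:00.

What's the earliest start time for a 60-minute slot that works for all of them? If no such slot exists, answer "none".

Mateo free: 11:45-14:30, 17:15-18:00 (invert busy blocks within the working day).
Aarav free: 09:00-13:15, 16:00-17:45.
Dana free: 11:45-14:15, 15:45-18:00.
Sofia free: 10:45-13:15, 15:45-18:00.
Mateo ∩ Aarav: 11:45-13:15, 17:15-17:45.
Mateo ∩ Aarav ∩ Dana: 11:45-13:15, 17:15-17:45.
Mateo ∩ Aarav ∩ Dana ∩ Sofia: 11:45-13:15, 17:15-17:45.
The first common window of at least 60 minutes is 11:45-13:15, so the earliest start is 11:45.

11:45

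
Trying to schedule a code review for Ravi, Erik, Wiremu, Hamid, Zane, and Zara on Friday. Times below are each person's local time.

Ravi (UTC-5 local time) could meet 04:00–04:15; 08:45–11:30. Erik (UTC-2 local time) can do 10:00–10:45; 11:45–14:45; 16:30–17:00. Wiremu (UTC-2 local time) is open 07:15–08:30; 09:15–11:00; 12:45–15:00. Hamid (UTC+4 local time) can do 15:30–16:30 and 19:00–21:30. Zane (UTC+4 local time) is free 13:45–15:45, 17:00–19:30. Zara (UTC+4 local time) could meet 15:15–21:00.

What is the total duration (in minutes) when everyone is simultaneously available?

30

Ravi in UTC: 09:00-09:15, 13:45-16:30 (add 5h to convert from UTC-5).
Erik in UTC: 12:00-12:45, 13:45-16:45, 18:30-19:00 (add 2h to convert from UTC-2).
Wiremu in UTC: 09:15-10:30, 11:15-13:00, 14:45-17:00 (add 2h to convert from UTC-2).
Hamid in UTC: 11:30-12:30, 15:00-17:30 (subtract 4h to convert from UTC+4).
Zane in UTC: 09:45-11:45, 13:00-15:30 (subtract 4h to convert from UTC+4).
Zara in UTC: 11:15-17:00 (subtract 4h to convert from UTC+4).
Ravi ∩ Erik: 13:45-16:30.
Ravi ∩ Erik ∩ Wiremu: 14:45-16:30.
Ravi ∩ Erik ∩ Wiremu ∩ Hamid: 15:00-16:30.
Ravi ∩ Erik ∩ Wiremu ∩ Hamid ∩ Zane: 15:00-15:30.
Ravi ∩ Erik ∩ Wiremu ∩ Hamid ∩ Zane ∩ Zara: 15:00-15:30.
So the common availability across everyone is 15:00-15:30.
That's a single block of 30 minutes.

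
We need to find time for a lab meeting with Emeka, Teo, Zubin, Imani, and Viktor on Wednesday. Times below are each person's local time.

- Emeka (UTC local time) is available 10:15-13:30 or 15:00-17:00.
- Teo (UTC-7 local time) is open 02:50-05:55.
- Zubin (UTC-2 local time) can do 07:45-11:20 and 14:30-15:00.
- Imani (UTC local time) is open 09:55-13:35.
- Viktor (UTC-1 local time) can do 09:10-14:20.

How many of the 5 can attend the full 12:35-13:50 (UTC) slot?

Emeka in UTC: 10:15-13:30, 15:00-17:00.
Teo in UTC: 09:50-12:55 (add 7h to convert from UTC-7).
Zubin in UTC: 09:45-13:20, 16:30-17:00 (add 2h to convert from UTC-2).
Imani in UTC: 09:55-13:35.
Viktor in UTC: 10:10-15:20 (add 1h to convert from UTC-1).
Viktor can make the full 12:35-13:50 slot — that's 1.

1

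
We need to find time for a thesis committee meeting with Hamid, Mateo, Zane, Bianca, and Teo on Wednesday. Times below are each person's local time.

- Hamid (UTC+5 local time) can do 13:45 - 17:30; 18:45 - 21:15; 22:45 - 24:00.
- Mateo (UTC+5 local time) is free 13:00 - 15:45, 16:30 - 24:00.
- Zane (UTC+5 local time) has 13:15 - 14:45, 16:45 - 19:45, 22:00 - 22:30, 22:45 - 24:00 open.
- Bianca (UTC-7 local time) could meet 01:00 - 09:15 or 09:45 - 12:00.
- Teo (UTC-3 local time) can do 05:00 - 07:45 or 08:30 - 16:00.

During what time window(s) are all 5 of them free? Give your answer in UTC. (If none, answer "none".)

08:45-09:45, 11:45-12:30, 13:45-14:45, 17:45-19:00

Hamid in UTC: 08:45-12:30, 13:45-16:15, 17:45-19:00 (subtract 5h to convert from UTC+5).
Mateo in UTC: 08:00-10:45, 11:30-19:00 (subtract 5h to convert from UTC+5).
Zane in UTC: 08:15-09:45, 11:45-14:45, 17:00-17:30, 17:45-19:00 (subtract 5h to convert from UTC+5).
Bianca in UTC: 08:00-16:15, 16:45-19:00 (add 7h to convert from UTC-7).
Teo in UTC: 08:00-10:45, 11:30-19:00 (add 3h to convert from UTC-3).
Hamid ∩ Mateo: 08:45-10:45, 11:30-12:30, 13:45-16:15, 17:45-19:00.
Hamid ∩ Mateo ∩ Zane: 08:45-09:45, 11:45-12:30, 13:45-14:45, 17:45-19:00.
Hamid ∩ Mateo ∩ Zane ∩ Bianca: 08:45-09:45, 11:45-12:30, 13:45-14:45, 17:45-19:00.
Hamid ∩ Mateo ∩ Zane ∩ Bianca ∩ Teo: 08:45-09:45, 11:45-12:30, 13:45-14:45, 17:45-19:00.
So the common availability across everyone is 08:45-09:45, 11:45-12:30, 13:45-14:45, 17:45-19:00.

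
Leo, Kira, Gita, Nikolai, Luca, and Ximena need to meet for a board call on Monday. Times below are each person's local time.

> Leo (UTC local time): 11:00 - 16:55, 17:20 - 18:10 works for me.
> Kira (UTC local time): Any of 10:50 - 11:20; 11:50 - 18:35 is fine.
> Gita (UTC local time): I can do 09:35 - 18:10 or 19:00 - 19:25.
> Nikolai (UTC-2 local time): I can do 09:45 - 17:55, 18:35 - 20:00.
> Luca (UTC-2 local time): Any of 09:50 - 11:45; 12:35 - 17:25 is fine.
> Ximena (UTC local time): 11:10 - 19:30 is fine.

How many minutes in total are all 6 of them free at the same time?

Leo in UTC: 11:00-16:55, 17:20-18:10.
Kira in UTC: 10:50-11:20, 11:50-18:35.
Gita in UTC: 09:35-18:10, 19:00-19:25.
Nikolai in UTC: 11:45-19:55, 20:35-22:00 (add 2h to convert from UTC-2).
Luca in UTC: 11:50-13:45, 14:35-19:25 (add 2h to convert from UTC-2).
Ximena in UTC: 11:10-19:30.
Leo ∩ Kira: 11:00-11:20, 11:50-16:55, 17:20-18:10.
Leo ∩ Kira ∩ Gita: 11:00-11:20, 11:50-16:55, 17:20-18:10.
Leo ∩ Kira ∩ Gita ∩ Nikolai: 11:50-16:55, 17:20-18:10.
Leo ∩ Kira ∩ Gita ∩ Nikolai ∩ Luca: 11:50-13:45, 14:35-16:55, 17:20-18:10.
Leo ∩ Kira ∩ Gita ∩ Nikolai ∩ Luca ∩ Ximena: 11:50-13:45, 14:35-16:55, 17:20-18:10.
Summing the common windows: 115 + 140 + 50 = 305 minutes.

305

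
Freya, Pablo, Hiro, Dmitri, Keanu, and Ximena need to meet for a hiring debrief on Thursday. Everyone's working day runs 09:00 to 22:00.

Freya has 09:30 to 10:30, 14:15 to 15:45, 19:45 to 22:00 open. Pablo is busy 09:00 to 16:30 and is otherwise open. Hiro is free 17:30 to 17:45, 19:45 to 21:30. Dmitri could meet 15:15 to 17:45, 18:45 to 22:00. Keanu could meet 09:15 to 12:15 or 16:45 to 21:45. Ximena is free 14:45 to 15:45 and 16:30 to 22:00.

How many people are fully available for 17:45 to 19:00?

Freya free: 09:30-10:30, 14:15-15:45, 19:45-22:00.
Pablo free: 16:30-22:00 (invert busy blocks within the working day).
Hiro free: 17:30-17:45, 19:45-21:30.
Dmitri free: 15:15-17:45, 18:45-22:00.
Keanu free: 09:15-12:15, 16:45-21:45.
Ximena free: 14:45-15:45, 16:30-22:00.
Pablo, Keanu, and Ximena can make the full 17:45-19:00 slot — that's 3.

3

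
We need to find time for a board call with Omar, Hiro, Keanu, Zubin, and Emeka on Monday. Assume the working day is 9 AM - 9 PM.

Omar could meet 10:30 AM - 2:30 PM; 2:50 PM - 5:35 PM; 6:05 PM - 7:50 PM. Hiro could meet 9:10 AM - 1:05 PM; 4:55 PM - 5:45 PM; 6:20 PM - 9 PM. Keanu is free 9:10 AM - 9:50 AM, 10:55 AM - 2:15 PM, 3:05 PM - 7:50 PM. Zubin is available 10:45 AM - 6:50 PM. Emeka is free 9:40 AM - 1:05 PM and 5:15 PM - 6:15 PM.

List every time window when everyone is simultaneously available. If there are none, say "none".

Omar ∩ Hiro: 10:30-13:05, 16:55-17:35, 18:20-19:50.
Omar ∩ Hiro ∩ Keanu: 10:55-13:05, 16:55-17:35, 18:20-19:50.
Omar ∩ Hiro ∩ Keanu ∩ Zubin: 10:55-13:05, 16:55-17:35, 18:20-18:50.
Omar ∩ Hiro ∩ Keanu ∩ Zubin ∩ Emeka: 10:55-13:05, 17:15-17:35.

10:55-13:05, 17:15-17:35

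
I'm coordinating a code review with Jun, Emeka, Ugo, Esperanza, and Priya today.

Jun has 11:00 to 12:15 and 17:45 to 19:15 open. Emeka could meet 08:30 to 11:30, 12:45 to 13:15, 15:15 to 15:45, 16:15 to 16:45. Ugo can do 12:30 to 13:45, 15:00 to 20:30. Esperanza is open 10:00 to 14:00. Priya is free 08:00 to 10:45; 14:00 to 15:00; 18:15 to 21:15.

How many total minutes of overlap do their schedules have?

0

Jun ∩ Emeka: 11:00-11:30.
Jun ∩ Emeka ∩ Ugo: ∅.
Jun ∩ Emeka ∩ Ugo ∩ Esperanza: ∅.
Jun ∩ Emeka ∩ Ugo ∩ Esperanza ∩ Priya: ∅.
There is no time when everyone is free.
There is no common window, so the total is 0 minutes.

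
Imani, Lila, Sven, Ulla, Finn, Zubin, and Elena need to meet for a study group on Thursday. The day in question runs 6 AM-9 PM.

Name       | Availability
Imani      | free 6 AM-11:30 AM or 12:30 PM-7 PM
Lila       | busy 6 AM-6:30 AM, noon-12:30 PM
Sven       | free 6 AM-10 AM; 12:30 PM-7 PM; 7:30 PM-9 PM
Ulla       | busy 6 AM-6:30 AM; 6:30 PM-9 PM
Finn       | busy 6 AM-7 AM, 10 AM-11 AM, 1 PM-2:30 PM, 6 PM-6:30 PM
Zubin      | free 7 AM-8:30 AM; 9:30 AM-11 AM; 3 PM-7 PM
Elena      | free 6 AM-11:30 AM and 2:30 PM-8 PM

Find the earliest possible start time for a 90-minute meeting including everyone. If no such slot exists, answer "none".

Imani free: 06:00-11:30, 12:30-19:00.
Lila free: 06:30-12:00, 12:30-21:00 (invert busy blocks within the working day).
Sven free: 06:00-10:00, 12:30-19:00, 19:30-21:00.
Ulla free: 06:30-18:30 (invert busy blocks within the working day).
Finn free: 07:00-10:00, 11:00-13:00, 14:30-18:00, 18:30-21:00 (invert busy blocks within the working day).
Zubin free: 07:00-08:30, 09:30-11:00, 15:00-19:00.
Elena free: 06:00-11:30, 14:30-20:00.
Imani ∩ Lila: 06:30-11:30, 12:30-19:00.
Imani ∩ Lila ∩ Sven: 06:30-10:00, 12:30-19:00.
Imani ∩ Lila ∩ Sven ∩ Ulla: 06:30-10:00, 12:30-18:30.
Imani ∩ Lila ∩ Sven ∩ Ulla ∩ Finn: 07:00-10:00, 12:30-13:00, 14:30-18:00.
Imani ∩ Lila ∩ Sven ∩ Ulla ∩ Finn ∩ Zubin: 07:00-08:30, 09:30-10:00, 15:00-18:00.
Imani ∩ Lila ∩ Sven ∩ Ulla ∩ Finn ∩ Zubin ∩ Elena: 07:00-08:30, 09:30-10:00, 15:00-18:00.
The first common window of at least 90 minutes is 07:00-08:30, so the earliest start is 07:00.

07:00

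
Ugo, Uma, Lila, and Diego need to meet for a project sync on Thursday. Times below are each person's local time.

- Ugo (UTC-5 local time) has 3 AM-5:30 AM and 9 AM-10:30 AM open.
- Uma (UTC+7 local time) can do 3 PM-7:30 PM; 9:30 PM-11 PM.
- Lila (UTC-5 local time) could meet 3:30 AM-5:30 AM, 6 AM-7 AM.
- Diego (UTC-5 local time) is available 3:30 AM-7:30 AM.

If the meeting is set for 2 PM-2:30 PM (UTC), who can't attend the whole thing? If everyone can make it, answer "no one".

Ugo in UTC: 08:00-10:30, 14:00-15:30 (add 5h to convert from UTC-5).
Uma in UTC: 08:00-12:30, 14:30-16:00 (subtract 7h to convert from UTC+7).
Lila in UTC: 08:30-10:30, 11:00-12:00 (add 5h to convert from UTC-5).
Diego in UTC: 08:30-12:30 (add 5h to convert from UTC-5).
Ugo: free for 14:00-14:30. Uma: not fully free for 14:00-14:30. Lila: not fully free for 14:00-14:30. Diego: not fully free for 14:00-14:30.

Diego, Lila, Uma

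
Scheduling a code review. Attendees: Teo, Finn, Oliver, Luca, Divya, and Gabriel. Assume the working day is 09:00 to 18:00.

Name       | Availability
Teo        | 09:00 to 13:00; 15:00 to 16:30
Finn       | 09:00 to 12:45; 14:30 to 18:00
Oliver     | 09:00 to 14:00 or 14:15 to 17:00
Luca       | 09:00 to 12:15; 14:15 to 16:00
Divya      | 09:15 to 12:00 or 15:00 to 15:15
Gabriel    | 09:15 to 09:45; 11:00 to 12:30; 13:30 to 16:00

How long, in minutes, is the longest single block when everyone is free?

60

Teo ∩ Finn: 09:00-12:45, 15:00-16:30.
Teo ∩ Finn ∩ Oliver: 09:00-12:45, 15:00-16:30.
Teo ∩ Finn ∩ Oliver ∩ Luca: 09:00-12:15, 15:00-16:00.
Teo ∩ Finn ∩ Oliver ∩ Luca ∩ Divya: 09:15-12:00, 15:00-15:15.
Teo ∩ Finn ∩ Oliver ∩ Luca ∩ Divya ∩ Gabriel: 09:15-09:45, 11:00-12:00, 15:00-15:15.
The longest is 11:00-12:00 at 60 minutes.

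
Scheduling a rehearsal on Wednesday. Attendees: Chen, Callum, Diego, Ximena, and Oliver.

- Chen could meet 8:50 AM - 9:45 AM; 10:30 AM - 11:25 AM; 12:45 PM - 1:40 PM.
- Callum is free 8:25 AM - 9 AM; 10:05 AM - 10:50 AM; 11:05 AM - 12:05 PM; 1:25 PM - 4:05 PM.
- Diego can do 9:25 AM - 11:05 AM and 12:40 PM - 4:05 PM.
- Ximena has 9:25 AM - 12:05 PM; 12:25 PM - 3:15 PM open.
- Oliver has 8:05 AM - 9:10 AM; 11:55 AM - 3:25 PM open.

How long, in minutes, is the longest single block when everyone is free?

Chen ∩ Callum: 08:50-09:00, 10:30-10:50, 11:05-11:25, 13:25-13:40.
Chen ∩ Callum ∩ Diego: 10:30-10:50, 13:25-13:40.
Chen ∩ Callum ∩ Diego ∩ Ximena: 10:30-10:50, 13:25-13:40.
Chen ∩ Callum ∩ Diego ∩ Ximena ∩ Oliver: 13:25-13:40.
So the common availability across everyone is 13:25-13:40.
The longest is 13:25-13:40 at 15 minutes.

15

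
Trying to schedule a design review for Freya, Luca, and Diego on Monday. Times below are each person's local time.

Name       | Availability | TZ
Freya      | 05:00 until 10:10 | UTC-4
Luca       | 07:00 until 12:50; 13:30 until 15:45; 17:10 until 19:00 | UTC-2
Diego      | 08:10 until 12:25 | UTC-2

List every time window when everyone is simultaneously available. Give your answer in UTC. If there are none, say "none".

Freya in UTC: 09:00-14:10 (add 4h to convert from UTC-4).
Luca in UTC: 09:00-14:50, 15:30-17:45, 19:10-21:00 (add 2h to convert from UTC-2).
Diego in UTC: 10:10-14:25 (add 2h to convert from UTC-2).
Freya ∩ Luca: 09:00-14:10.
Freya ∩ Luca ∩ Diego: 10:10-14:10.
So the common availability across everyone is 10:10-14:10.

10:10-14:10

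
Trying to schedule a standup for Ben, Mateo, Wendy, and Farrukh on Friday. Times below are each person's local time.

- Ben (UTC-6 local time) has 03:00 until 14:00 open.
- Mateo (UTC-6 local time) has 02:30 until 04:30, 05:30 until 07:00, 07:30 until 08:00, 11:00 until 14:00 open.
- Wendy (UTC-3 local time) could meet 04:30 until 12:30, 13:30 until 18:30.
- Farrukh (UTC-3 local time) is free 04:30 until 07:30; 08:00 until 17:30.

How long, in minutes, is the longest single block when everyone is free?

180

Ben in UTC: 09:00-20:00 (add 6h to convert from UTC-6).
Mateo in UTC: 08:30-10:30, 11:30-13:00, 13:30-14:00, 17:00-20:00 (add 6h to convert from UTC-6).
Wendy in UTC: 07:30-15:30, 16:30-21:30 (add 3h to convert from UTC-3).
Farrukh in UTC: 07:30-10:30, 11:00-20:30 (add 3h to convert from UTC-3).
Ben ∩ Mateo: 09:00-10:30, 11:30-13:00, 13:30-14:00, 17:00-20:00.
Ben ∩ Mateo ∩ Wendy: 09:00-10:30, 11:30-13:00, 13:30-14:00, 17:00-20:00.
Ben ∩ Mateo ∩ Wendy ∩ Farrukh: 09:00-10:30, 11:30-13:00, 13:30-14:00, 17:00-20:00.
So the common availability across everyone is 09:00-10:30, 11:30-13:00, 13:30-14:00, 17:00-20:00.
The longest is 17:00-20:00 at 180 minutes.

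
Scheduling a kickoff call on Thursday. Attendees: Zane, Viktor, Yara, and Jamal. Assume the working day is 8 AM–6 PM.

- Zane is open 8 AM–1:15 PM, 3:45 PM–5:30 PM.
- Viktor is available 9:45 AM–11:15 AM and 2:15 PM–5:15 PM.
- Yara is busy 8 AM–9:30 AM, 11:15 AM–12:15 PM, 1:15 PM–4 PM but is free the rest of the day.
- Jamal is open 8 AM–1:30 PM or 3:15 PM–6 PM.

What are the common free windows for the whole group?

09:45-11:15, 16:00-17:15

Zane free: 08:00-13:15, 15:45-17:30.
Viktor free: 09:45-11:15, 14:15-17:15.
Yara free: 09:30-11:15, 12:15-13:15, 16:00-18:00 (invert busy blocks within the working day).
Jamal free: 08:00-13:30, 15:15-18:00.
Zane ∩ Viktor: 09:45-11:15, 15:45-17:15.
Zane ∩ Viktor ∩ Yara: 09:45-11:15, 16:00-17:15.
Zane ∩ Viktor ∩ Yara ∩ Jamal: 09:45-11:15, 16:00-17:15.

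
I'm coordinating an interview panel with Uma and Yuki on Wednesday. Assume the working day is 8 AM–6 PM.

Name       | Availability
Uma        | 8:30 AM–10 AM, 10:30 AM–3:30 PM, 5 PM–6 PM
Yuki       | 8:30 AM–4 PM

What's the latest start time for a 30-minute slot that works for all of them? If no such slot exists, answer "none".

15:00

Uma ∩ Yuki: 08:30-10:00, 10:30-15:30.
So the common availability across everyone is 08:30-10:00, 10:30-15:30.
The last common window of at least 30 minutes is 10:30-15:30; a 30-minute meeting can start as late as 15:00 and still end by 15:30.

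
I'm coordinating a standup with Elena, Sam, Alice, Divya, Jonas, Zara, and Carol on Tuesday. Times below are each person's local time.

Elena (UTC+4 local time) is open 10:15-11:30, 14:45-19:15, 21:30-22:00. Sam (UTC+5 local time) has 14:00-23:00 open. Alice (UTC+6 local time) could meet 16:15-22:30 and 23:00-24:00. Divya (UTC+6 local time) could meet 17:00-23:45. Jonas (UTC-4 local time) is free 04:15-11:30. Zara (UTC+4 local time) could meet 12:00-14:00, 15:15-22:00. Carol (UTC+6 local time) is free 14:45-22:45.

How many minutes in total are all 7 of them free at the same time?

Elena in UTC: 06:15-07:30, 10:45-15:15, 17:30-18:00 (subtract 4h to convert from UTC+4).
Sam in UTC: 09:00-18:00 (subtract 5h to convert from UTC+5).
Alice in UTC: 10:15-16:30, 17:00-18:00 (subtract 6h to convert from UTC+6).
Divya in UTC: 11:00-17:45 (subtract 6h to convert from UTC+6).
Jonas in UTC: 08:15-15:30 (add 4h to convert from UTC-4).
Zara in UTC: 08:00-10:00, 11:15-18:00 (subtract 4h to convert from UTC+4).
Carol in UTC: 08:45-16:45 (subtract 6h to convert from UTC+6).
Elena ∩ Sam: 10:45-15:15, 17:30-18:00.
Elena ∩ Sam ∩ Alice: 10:45-15:15, 17:30-18:00.
Elena ∩ Sam ∩ Alice ∩ Divya: 11:00-15:15, 17:30-17:45.
Elena ∩ Sam ∩ Alice ∩ Divya ∩ Jonas: 11:00-15:15.
Elena ∩ Sam ∩ Alice ∩ Divya ∩ Jonas ∩ Zara: 11:15-15:15.
Elena ∩ Sam ∩ Alice ∩ Divya ∩ Jonas ∩ Zara ∩ Carol: 11:15-15:15.
That's a single block of 240 minutes.

240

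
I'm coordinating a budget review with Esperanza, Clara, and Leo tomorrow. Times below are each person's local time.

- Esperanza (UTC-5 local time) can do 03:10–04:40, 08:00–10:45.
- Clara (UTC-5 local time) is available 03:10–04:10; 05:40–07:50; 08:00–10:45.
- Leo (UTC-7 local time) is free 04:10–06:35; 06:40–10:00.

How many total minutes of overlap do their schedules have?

160

Esperanza in UTC: 08:10-09:40, 13:00-15:45 (add 5h to convert from UTC-5).
Clara in UTC: 08:10-09:10, 10:40-12:50, 13:00-15:45 (add 5h to convert from UTC-5).
Leo in UTC: 11:10-13:35, 13:40-17:00 (add 7h to convert from UTC-7).
Esperanza ∩ Clara: 08:10-09:10, 13:00-15:45.
Esperanza ∩ Clara ∩ Leo: 13:00-13:35, 13:40-15:45.
Summing the common windows: 35 + 125 = 160 minutes.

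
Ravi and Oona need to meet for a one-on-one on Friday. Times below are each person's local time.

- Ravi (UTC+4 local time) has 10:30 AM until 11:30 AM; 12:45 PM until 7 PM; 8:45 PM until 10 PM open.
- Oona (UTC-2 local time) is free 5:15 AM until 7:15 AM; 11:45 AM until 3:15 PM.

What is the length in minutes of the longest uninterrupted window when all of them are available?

75

Ravi in UTC: 06:30-07:30, 08:45-15:00, 16:45-18:00 (subtract 4h to convert from UTC+4).
Oona in UTC: 07:15-09:15, 13:45-17:15 (add 2h to convert from UTC-2).
Ravi ∩ Oona: 07:15-07:30, 08:45-09:15, 13:45-15:00, 16:45-17:15.
The longest is 13:45-15:00 at 75 minutes.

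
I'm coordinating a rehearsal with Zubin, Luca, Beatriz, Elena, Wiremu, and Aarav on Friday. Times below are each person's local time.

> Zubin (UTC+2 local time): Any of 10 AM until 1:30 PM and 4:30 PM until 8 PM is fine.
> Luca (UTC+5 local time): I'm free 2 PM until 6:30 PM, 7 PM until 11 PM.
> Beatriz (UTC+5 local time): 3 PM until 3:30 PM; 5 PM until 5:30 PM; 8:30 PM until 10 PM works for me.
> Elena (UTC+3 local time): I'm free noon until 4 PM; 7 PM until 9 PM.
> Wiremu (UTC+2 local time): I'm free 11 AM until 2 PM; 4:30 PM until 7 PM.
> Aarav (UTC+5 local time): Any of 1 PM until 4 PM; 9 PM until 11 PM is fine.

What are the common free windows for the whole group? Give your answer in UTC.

Zubin in UTC: 08:00-11:30, 14:30-18:00 (subtract 2h to convert from UTC+2).
Luca in UTC: 09:00-13:30, 14:00-18:00 (subtract 5h to convert from UTC+5).
Beatriz in UTC: 10:00-10:30, 12:00-12:30, 15:30-17:00 (subtract 5h to convert from UTC+5).
Elena in UTC: 09:00-13:00, 16:00-18:00 (subtract 3h to convert from UTC+3).
Wiremu in UTC: 09:00-12:00, 14:30-17:00 (subtract 2h to convert from UTC+2).
Aarav in UTC: 08:00-11:00, 16:00-18:00 (subtract 5h to convert from UTC+5).
Zubin ∩ Luca: 09:00-11:30, 14:30-18:00.
Zubin ∩ Luca ∩ Beatriz: 10:00-10:30, 15:30-17:00.
Zubin ∩ Luca ∩ Beatriz ∩ Elena: 10:00-10:30, 16:00-17:00.
Zubin ∩ Luca ∩ Beatriz ∩ Elena ∩ Wiremu: 10:00-10:30, 16:00-17:00.
Zubin ∩ Luca ∩ Beatriz ∩ Elena ∩ Wiremu ∩ Aarav: 10:00-10:30, 16:00-17:00.

10:00-10:30, 16:00-17:00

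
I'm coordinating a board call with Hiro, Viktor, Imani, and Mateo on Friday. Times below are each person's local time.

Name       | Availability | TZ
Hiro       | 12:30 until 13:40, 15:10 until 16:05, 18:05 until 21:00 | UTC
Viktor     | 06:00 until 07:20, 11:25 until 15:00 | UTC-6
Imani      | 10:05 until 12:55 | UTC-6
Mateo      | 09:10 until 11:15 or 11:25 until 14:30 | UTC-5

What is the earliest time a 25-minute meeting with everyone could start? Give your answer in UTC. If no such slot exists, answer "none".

Hiro in UTC: 12:30-13:40, 15:10-16:05, 18:05-21:00.
Viktor in UTC: 12:00-13:20, 17:25-21:00 (add 6h to convert from UTC-6).
Imani in UTC: 16:05-18:55 (add 6h to convert from UTC-6).
Mateo in UTC: 14:10-16:15, 16:25-19:30 (add 5h to convert from UTC-5).
Hiro ∩ Viktor: 12:30-13:20, 18:05-21:00.
Hiro ∩ Viktor ∩ Imani: 18:05-18:55.
Hiro ∩ Viktor ∩ Imani ∩ Mateo: 18:05-18:55.
The first common window of at least 25 minutes is 18:05-18:55, so the earliest start is 18:05.

18:05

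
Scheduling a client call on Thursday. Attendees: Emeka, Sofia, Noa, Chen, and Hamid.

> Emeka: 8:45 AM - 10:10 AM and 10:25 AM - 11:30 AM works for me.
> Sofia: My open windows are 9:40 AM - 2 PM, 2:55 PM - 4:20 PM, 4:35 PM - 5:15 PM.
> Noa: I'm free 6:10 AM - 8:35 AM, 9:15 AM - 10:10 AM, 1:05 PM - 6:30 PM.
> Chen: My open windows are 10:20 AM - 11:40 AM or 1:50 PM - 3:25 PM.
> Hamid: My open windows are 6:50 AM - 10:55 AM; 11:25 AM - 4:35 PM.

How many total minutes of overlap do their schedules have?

Emeka ∩ Sofia: 09:40-10:10, 10:25-11:30.
Emeka ∩ Sofia ∩ Noa: 09:40-10:10.
Emeka ∩ Sofia ∩ Noa ∩ Chen: ∅.
Emeka ∩ Sofia ∩ Noa ∩ Chen ∩ Hamid: ∅.
There is no time when everyone is free.
There is no common window, so the total is 0 minutes.

0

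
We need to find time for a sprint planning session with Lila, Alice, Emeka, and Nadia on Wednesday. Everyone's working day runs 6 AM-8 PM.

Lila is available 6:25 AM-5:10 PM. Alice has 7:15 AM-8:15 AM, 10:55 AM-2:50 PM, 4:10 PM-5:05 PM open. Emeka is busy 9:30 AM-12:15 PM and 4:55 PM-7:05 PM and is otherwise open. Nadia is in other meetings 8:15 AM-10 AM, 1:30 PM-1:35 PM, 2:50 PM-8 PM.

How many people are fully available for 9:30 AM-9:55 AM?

Lila free: 06:25-17:10.
Alice free: 07:15-08:15, 10:55-14:50, 16:10-17:05.
Emeka free: 06:00-09:30, 12:15-16:55, 19:05-20:00 (invert busy blocks within the working day).
Nadia free: 06:00-08:15, 10:00-13:30, 13:35-14:50 (invert busy blocks within the working day).
Lila can make the full 09:30-09:55 slot — that's 1.

1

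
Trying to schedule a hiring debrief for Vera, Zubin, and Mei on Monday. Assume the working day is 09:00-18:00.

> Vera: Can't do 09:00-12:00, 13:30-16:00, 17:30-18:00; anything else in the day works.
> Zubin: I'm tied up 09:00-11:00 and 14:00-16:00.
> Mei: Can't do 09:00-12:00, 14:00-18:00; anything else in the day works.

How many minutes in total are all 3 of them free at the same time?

90

Vera free: 12:00-13:30, 16:00-17:30 (invert busy blocks within the working day).
Zubin free: 11:00-14:00, 16:00-18:00 (invert busy blocks within the working day).
Mei free: 12:00-14:00 (invert busy blocks within the working day).
Vera ∩ Zubin: 12:00-13:30, 16:00-17:30.
Vera ∩ Zubin ∩ Mei: 12:00-13:30.
That's a single block of 90 minutes.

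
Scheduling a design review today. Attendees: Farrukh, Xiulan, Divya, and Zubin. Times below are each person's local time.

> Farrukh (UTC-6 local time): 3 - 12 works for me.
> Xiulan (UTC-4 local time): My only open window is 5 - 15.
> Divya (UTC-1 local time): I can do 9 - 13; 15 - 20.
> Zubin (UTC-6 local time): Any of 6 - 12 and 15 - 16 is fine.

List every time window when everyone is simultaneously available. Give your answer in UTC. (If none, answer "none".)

12:00-14:00, 16:00-18:00

Farrukh in UTC: 09:00-18:00 (add 6h to convert from UTC-6).
Xiulan in UTC: 09:00-19:00 (add 4h to convert from UTC-4).
Divya in UTC: 10:00-14:00, 16:00-21:00 (add 1h to convert from UTC-1).
Zubin in UTC: 12:00-18:00, 21:00-22:00 (add 6h to convert from UTC-6).
Farrukh ∩ Xiulan: 09:00-18:00.
Farrukh ∩ Xiulan ∩ Divya: 10:00-14:00, 16:00-18:00.
Farrukh ∩ Xiulan ∩ Divya ∩ Zubin: 12:00-14:00, 16:00-18:00.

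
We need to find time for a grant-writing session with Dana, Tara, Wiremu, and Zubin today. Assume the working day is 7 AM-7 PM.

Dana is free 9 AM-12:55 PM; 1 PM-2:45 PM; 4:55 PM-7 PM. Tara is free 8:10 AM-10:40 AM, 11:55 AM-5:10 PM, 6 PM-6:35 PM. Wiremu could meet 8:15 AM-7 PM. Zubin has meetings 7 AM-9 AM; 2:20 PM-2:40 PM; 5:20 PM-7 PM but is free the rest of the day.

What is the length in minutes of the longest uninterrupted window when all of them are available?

100

Dana free: 09:00-12:55, 13:00-14:45, 16:55-19:00.
Tara free: 08:10-10:40, 11:55-17:10, 18:00-18:35.
Wiremu free: 08:15-19:00.
Zubin free: 09:00-14:20, 14:40-17:20 (invert busy blocks within the working day).
Dana ∩ Tara: 09:00-10:40, 11:55-12:55, 13:00-14:45, 16:55-17:10, 18:00-18:35.
Dana ∩ Tara ∩ Wiremu: 09:00-10:40, 11:55-12:55, 13:00-14:45, 16:55-17:10, 18:00-18:35.
Dana ∩ Tara ∩ Wiremu ∩ Zubin: 09:00-10:40, 11:55-12:55, 13:00-14:20, 14:40-14:45, 16:55-17:10.
Those are the intersection windows.
The longest is 09:00-10:40 at 100 minutes.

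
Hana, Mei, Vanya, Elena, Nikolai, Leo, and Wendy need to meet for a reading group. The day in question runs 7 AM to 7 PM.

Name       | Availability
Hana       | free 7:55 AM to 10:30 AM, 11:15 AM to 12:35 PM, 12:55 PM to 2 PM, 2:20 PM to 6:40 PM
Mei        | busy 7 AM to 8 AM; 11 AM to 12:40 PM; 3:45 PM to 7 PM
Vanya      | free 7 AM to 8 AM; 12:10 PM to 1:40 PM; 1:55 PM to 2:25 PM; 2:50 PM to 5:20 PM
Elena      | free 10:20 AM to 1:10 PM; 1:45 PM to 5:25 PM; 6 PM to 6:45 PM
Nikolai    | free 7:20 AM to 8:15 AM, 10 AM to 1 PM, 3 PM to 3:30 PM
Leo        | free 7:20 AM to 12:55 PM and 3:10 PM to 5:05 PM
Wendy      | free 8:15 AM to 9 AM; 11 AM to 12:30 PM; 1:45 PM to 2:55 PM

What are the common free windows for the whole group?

Hana free: 07:55-10:30, 11:15-12:35, 12:55-14:00, 14:20-18:40.
Mei free: 08:00-11:00, 12:40-15:45 (invert busy blocks within the working day).
Vanya free: 07:00-08:00, 12:10-13:40, 13:55-14:25, 14:50-17:20.
Elena free: 10:20-13:10, 13:45-17:25, 18:00-18:45.
Nikolai free: 07:20-08:15, 10:00-13:00, 15:00-15:30.
Leo free: 07:20-12:55, 15:10-17:05.
Wendy free: 08:15-09:00, 11:00-12:30, 13:45-14:55.
Hana ∩ Mei: 08:00-10:30, 12:55-14:00, 14:20-15:45.
Hana ∩ Mei ∩ Vanya: 12:55-13:40, 13:55-14:00, 14:20-14:25, 14:50-15:45.
Hana ∩ Mei ∩ Vanya ∩ Elena: 12:55-13:10, 13:55-14:00, 14:20-14:25, 14:50-15:45.
Hana ∩ Mei ∩ Vanya ∩ Elena ∩ Nikolai: 12:55-13:00, 15:00-15:30.
Hana ∩ Mei ∩ Vanya ∩ Elena ∩ Nikolai ∩ Leo: 15:10-15:30.
Hana ∩ Mei ∩ Vanya ∩ Elena ∩ Nikolai ∩ Leo ∩ Wendy: ∅.
There is no time when everyone is free.

none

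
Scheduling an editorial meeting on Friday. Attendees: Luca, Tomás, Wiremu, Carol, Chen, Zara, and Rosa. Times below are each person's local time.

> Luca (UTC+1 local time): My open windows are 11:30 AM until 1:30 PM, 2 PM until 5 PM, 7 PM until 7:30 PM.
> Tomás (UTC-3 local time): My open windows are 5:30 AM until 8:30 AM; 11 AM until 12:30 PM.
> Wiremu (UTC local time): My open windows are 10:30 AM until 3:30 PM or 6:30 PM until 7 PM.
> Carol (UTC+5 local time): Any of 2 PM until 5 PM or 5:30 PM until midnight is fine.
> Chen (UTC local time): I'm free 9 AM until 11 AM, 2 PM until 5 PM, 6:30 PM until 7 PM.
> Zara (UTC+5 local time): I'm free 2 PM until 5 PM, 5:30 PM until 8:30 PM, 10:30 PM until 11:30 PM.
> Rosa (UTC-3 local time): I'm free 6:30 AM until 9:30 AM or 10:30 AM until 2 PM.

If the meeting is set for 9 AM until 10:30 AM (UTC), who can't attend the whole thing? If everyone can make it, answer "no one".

Luca, Rosa, Wiremu

Luca in UTC: 10:30-12:30, 13:00-16:00, 18:00-18:30 (subtract 1h to convert from UTC+1).
Tomás in UTC: 08:30-11:30, 14:00-15:30 (add 3h to convert from UTC-3).
Wiremu in UTC: 10:30-15:30, 18:30-19:00.
Carol in UTC: 09:00-12:00, 12:30-19:00 (subtract 5h to convert from UTC+5).
Chen in UTC: 09:00-11:00, 14:00-17:00, 18:30-19:00.
Zara in UTC: 09:00-12:00, 12:30-15:30, 17:30-18:30 (subtract 5h to convert from UTC+5).
Rosa in UTC: 09:30-12:30, 13:30-17:00 (add 3h to convert from UTC-3).
Luca: not fully free for 09:00-10:30. Tomás: free for 09:00-10:30. Wiremu: not fully free for 09:00-10:30. Carol: free for 09:00-10:30. Chen: free for 09:00-10:30. Zara: free for 09:00-10:30. Rosa: not fully free for 09:00-10:30.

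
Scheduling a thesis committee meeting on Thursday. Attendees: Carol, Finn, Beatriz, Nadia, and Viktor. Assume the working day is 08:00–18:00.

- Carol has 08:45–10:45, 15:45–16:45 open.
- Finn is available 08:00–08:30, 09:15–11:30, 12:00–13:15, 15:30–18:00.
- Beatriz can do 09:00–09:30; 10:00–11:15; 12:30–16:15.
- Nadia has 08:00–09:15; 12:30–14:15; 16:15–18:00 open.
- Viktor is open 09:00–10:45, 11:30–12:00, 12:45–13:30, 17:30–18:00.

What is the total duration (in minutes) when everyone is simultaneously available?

Carol ∩ Finn: 09:15-10:45, 15:45-16:45.
Carol ∩ Finn ∩ Beatriz: 09:15-09:30, 10:00-10:45, 15:45-16:15.
Carol ∩ Finn ∩ Beatriz ∩ Nadia: ∅.
Carol ∩ Finn ∩ Beatriz ∩ Nadia ∩ Viktor: ∅.
There is no time when everyone is free.
There is no common window, so the total is 0 minutes.

0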